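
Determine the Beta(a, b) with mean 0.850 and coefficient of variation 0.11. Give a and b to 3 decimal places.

σ = CV·μ = 0.11×0.850 = 0.09350, so σ² = 0.008742.
s+1 = μ(1−μ)/σ² = 0.127500/0.008742 = 14.5843, so s = a+b = 13.5843.
a = μs = 11.547, b = (1−μ)s = 2.038.

a = 11.547, b = 2.038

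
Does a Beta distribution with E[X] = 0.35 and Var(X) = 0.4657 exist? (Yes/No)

For any Beta, Var(X) < E[X]·(1−E[X]).
Here μ(1−μ) = 0.35×0.65 = 0.2275, and 0.4657 ≥ 0.2275.

No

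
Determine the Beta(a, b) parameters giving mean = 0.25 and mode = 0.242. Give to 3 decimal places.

With s = a+b: μ = a/s and mode = (a−1)/(s−2). Eliminating a = μs,
μs − 1 = m(s−2) ⇒ s(μ−m) = 1−2m ⇒ s = 0.516/0.008 = 64.5000.
So a = μs = 16.125, b = (1−μ)s = 48.375.

a = 16.125, b = 48.375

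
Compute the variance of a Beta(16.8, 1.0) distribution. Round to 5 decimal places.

0.00282

μ = 16.8/17.8 = 0.943820; Var = μ(1−μ)/(α+β+1) = 0.0530236/18.8 = 0.00282.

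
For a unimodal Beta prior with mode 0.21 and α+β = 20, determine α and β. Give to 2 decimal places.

For α,β>1 the mode is (α−1)/(α+β−2), so α = mode·(κ−2)+1 = 0.21×18+1 = 4.78.
And β = (1−mode)·(κ−2)+1 = 0.79×18+1 = 15.22.

α = 4.78, β = 15.22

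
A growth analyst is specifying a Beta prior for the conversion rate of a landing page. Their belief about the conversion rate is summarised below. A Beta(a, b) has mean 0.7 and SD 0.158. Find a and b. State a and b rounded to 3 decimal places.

σ² = 0.158² = 0.024964.
With s = a+b, Var = μ(1−μ)/(s+1), so s+1 = (0.7×0.3)/0.024964 = 8.4121 and s = 7.4121.
a = μs = 5.188, b = (1−μ)s = 2.224.

a = 5.188, b = 2.224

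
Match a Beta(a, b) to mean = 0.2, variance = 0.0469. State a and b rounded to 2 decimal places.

a = 0.48, b = 1.93

Write ν = a+b; then a = μν and Var = μ(1−μ)/(ν+1).
ν = μ(1−μ)/Var − 1 = 0.16/0.0469 − 1 = 2.4115.
a = 0.2·2.4115 = 0.48, b = 0.8·2.4115 = 1.93.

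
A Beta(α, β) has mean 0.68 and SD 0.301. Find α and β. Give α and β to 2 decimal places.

σ² = 0.301² = 0.090601.
With s = α+β, Var = μ(1−μ)/(s+1), so s+1 = (0.68×0.32)/0.090601 = 2.4017 and s = 1.4017.
α = μs = 0.95, β = (1−μ)s = 0.45.

α = 0.95, β = 0.45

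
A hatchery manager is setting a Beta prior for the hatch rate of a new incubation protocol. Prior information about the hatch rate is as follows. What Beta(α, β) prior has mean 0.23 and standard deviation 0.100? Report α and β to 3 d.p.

α = 3.843, β = 12.867

First σ² = 0.010000. Setting α = μn, β = (1−μ)n with n = α+β,
μ(1−μ)/(n+1) = 0.010000 ⇒ n+1 = 0.1771/0.010000 = 17.7100 ⇒ n = 16.7100.
Hence α = 0.23×16.7100 = 3.843, β = 0.77×16.7100 = 12.867.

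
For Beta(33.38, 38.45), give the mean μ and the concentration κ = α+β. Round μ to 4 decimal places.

κ = α+β = 33.38+38.45 = 71.83; μ = α/κ = 33.38/71.83 = 0.4647.

μ = 0.4647, κ = 71.83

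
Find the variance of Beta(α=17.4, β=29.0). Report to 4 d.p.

0.0049

α+β = 46.4 and αβ = 504.60, so Var = αβ/[(α+β)²(α+β+1)] = 504.60/102050.304 = 0.0049.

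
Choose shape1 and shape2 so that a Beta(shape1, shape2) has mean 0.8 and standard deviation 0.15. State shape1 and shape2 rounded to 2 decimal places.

shape1 = 4.89, shape2 = 1.22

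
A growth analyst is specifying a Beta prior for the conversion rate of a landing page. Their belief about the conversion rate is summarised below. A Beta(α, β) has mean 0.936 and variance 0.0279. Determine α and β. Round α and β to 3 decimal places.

α = 1.074, β = 0.073

Let s = α+β. The Beta variance is μ(1−μ)/(s+1).
So s+1 = μ(1−μ)/σ² = (0.936×0.064)/0.0279 = 0.059904/0.0279 = 2.1471, giving s = 1.1471.
Then α = μs = 0.936×1.1471 = 1.074 and β = (1−μ)s = 0.064×1.1471 = 0.073.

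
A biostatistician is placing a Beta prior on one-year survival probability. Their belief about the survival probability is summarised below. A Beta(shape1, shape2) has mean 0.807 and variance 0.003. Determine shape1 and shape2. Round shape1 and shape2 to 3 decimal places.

shape1 = 41.090, shape2 = 9.827

Write ν = shape1+shape2; then shape1 = μν and Var = μ(1−μ)/(ν+1).
ν = μ(1−μ)/Var − 1 = 0.155751/0.003 − 1 = 50.9170.
shape1 = 0.807·50.9170 = 41.090, shape2 = 0.193·50.9170 = 9.827.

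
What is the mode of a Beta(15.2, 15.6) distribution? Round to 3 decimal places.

0.493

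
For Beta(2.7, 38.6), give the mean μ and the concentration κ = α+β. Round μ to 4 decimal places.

κ = α+β = 2.7+38.6 = 41.3; μ = α/κ = 2.7/41.3 = 0.0654.

μ = 0.0654, κ = 41.3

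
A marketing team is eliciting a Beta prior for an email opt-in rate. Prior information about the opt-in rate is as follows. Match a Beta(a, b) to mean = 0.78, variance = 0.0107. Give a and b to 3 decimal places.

a = 11.729, b = 3.308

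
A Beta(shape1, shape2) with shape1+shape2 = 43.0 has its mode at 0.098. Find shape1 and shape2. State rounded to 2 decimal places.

Since the density peak of Beta(shape1,shape2) is at (shape1−1)/(shape1+shape2−2),
shape1 = 1 + 0.098(43.0−2) = 5.02 and shape2 = 43.0 − 5.02 = 37.98.

shape1 = 5.02, shape2 = 37.98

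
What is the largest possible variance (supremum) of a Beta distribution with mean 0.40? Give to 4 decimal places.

0.2400

For fixed mean μ the Beta variance is μ(1−μ)/(α+β+1), increasing as α+β decreases.
Its least upper bound (not attained) is μ(1−μ) = 0.40·0.60 = 0.2400.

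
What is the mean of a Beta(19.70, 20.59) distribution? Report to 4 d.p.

0.4890

E[X] = α/(α+β) = 19.70/40.29 = 0.4890.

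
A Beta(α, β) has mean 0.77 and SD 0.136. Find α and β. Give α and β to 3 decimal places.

Variance = 0.136² = 0.018496. The moment-matching identity α+β = μ(1−μ)/Var − 1 gives
α+β = 0.1771/0.018496 − 1 = 8.5750, so α = μ·8.5750 = 6.603 and β = (1−μ)·8.5750 = 1.972.

α = 6.603, β = 1.972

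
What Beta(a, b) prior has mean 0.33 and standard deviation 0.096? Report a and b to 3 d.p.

σ² = 0.096² = 0.009216.
With s = a+b, Var = μ(1−μ)/(s+1), so s+1 = (0.33×0.67)/0.009216 = 23.9909 and s = 22.9909.
a = μs = 7.587, b = (1−μ)s = 15.404.

a = 7.587, b = 15.404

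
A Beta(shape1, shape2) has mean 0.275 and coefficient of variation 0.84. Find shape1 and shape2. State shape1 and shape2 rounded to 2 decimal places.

shape1 = 0.75, shape2 = 1.98

σ = CV·μ = 0.84×0.275 = 0.23100, so σ² = 0.053361.
s+1 = μ(1−μ)/σ² = 0.199375/0.053361 = 3.7363, so s = shape1+shape2 = 2.7363.
shape1 = μs = 0.75, shape2 = (1−μ)s = 1.98.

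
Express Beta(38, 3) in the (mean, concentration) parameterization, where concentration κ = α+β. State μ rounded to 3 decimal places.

μ = 0.927, κ = 41

κ = α+β = 38+3 = 41; μ = α/κ = 38/41 = 0.927.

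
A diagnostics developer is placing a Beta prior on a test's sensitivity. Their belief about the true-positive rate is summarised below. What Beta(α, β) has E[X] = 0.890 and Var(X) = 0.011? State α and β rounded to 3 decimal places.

Let s = α+β. The Beta variance is μ(1−μ)/(s+1).
So s+1 = μ(1−μ)/σ² = (0.890×0.110)/0.011 = 0.097900/0.011 = 8.9000, giving s = 7.9000.
Then α = μs = 0.890×7.9000 = 7.031 and β = (1−μ)s = 0.110×7.9000 = 0.869.

α = 7.031, β = 0.869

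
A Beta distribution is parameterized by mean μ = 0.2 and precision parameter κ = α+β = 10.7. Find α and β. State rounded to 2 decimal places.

α = μκ = 0.2×10.7 = 2.14 and β = (1−μ)κ = 0.8×10.7 = 8.56.

α = 2.14, β = 8.56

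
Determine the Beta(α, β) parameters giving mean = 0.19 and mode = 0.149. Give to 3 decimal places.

With s = α+β: μ = α/s and mode = (α−1)/(s−2). Eliminating α = μs,
μs − 1 = m(s−2) ⇒ s(μ−m) = 1−2m ⇒ s = 0.702/0.041 = 17.1220.
So α = μs = 3.253, β = (1−μ)s = 13.869.

α = 3.253, β = 13.869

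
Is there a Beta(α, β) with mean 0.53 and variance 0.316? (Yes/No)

No

A Beta with mean μ has variance μ(1−μ)/(α+β+1) < μ(1−μ).
Here μ(1−μ) = 0.53×0.47 = 0.2491, and 0.316 ≥ 0.2491.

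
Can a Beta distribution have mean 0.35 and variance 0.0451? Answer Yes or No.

The Beta variance bound is σ² < μ(1−μ).
Here μ(1−μ) = 0.35×0.65 = 0.2275, and 0.0451 < 0.2275.

Yes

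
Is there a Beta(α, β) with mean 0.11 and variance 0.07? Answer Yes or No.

The Beta variance bound is σ² < μ(1−μ).
Here μ(1−μ) = 0.11×0.89 = 0.0979, and 0.07 < 0.0979.

Yes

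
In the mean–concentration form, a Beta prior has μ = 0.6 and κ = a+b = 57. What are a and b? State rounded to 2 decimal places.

a = 34.20, b = 22.80

a = μκ = 0.6×57 = 34.20 and b = (1−μ)κ = 0.4×57 = 22.80.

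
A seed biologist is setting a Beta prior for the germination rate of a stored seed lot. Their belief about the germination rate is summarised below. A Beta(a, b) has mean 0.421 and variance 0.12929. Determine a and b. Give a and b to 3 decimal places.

a = 0.373, b = 0.513

Let s = a+b. The Beta variance is μ(1−μ)/(s+1).
So s+1 = μ(1−μ)/σ² = (0.421×0.579)/0.12929 = 0.243759/0.12929 = 1.8854, giving s = 0.8854.
Then a = μs = 0.421×0.8854 = 0.373 and b = (1−μ)s = 0.579×0.8854 = 0.513.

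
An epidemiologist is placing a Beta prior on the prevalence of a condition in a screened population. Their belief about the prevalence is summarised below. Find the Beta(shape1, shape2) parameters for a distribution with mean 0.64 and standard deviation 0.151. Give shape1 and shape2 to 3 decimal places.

shape1 = 5.827, shape2 = 3.278

σ² = 0.151² = 0.022801.
With s = shape1+shape2, Var = μ(1−μ)/(s+1), so s+1 = (0.64×0.36)/0.022801 = 10.1048 and s = 9.1048.
shape1 = μs = 5.827, shape2 = (1−μ)s = 3.278.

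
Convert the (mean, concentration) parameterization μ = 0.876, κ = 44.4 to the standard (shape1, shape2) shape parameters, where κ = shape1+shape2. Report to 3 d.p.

shape1 = 38.894, shape2 = 5.506

Split κ in proportion μ : (1−μ): shape1 = 0.876·44.4 = 38.894, shape2 = 44.4 − 38.894 = 5.506.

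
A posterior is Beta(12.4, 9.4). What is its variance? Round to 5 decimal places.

Var = αβ/[(α+β)²(α+β+1)] = (12.4×9.4)/(21.8²×22.8) = 116.56/10835.472 = 0.01076.

0.01076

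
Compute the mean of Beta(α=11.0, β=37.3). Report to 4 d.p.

The Beta mean is α/(α+β) = 11.0/(11.0+37.3) = 0.2277.

0.2277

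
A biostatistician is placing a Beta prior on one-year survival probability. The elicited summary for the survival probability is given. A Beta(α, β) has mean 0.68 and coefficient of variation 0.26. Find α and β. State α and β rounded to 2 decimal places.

α = 4.05, β = 1.91

σ = CV·μ = 0.26×0.68 = 0.17680, so σ² = 0.031258.
s+1 = μ(1−μ)/σ² = 0.2176/0.031258 = 6.9614, so s = α+β = 5.9614.
α = μs = 4.05, β = (1−μ)s = 1.91.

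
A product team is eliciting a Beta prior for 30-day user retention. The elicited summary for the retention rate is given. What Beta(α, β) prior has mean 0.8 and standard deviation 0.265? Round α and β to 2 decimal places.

Variance = 0.265² = 0.070225. The moment-matching identity α+β = μ(1−μ)/Var − 1 gives
α+β = 0.16/0.070225 − 1 = 1.2784, so α = μ·1.2784 = 1.02 and β = (1−μ)·1.2784 = 0.26.

α = 1.02, β = 0.26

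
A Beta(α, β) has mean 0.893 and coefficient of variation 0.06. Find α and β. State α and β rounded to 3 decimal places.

Var = (CV·μ)² = (0.06×0.893)² = 0.002871.
α+β = μ(1−μ)/Var − 1 = 0.095551/0.002871 − 1 = 32.2836.
Thus α = 0.893·32.2836 = 28.829 and β = 0.107·32.2836 = 3.454.

α = 28.829, β = 3.454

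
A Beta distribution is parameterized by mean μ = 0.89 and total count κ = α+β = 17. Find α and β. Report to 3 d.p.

Split κ in proportion μ : (1−μ): α = 0.89·17 = 15.130, β = 17 − 15.130 = 1.870.

α = 15.130, β = 1.870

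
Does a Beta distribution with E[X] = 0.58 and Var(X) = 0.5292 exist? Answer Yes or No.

The Beta variance bound is σ² < μ(1−μ).
Here μ(1−μ) = 0.58×0.42 = 0.2436, and 0.5292 ≥ 0.2436.

No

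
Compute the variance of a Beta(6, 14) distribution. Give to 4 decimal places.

0.0100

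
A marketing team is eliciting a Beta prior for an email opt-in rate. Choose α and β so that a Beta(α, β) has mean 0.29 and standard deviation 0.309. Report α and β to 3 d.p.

First σ² = 0.095481. Setting α = μn, β = (1−μ)n with n = α+β,
μ(1−μ)/(n+1) = 0.095481 ⇒ n+1 = 0.2059/0.095481 = 2.1564 ⇒ n = 1.1564.
Hence α = 0.29×1.1564 = 0.335, β = 0.71×1.1564 = 0.821.

α = 0.335, β = 0.821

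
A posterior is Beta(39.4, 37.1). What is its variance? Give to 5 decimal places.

μ = 39.4/76.5 = 0.515033; Var = μ(1−μ)/(α+β+1) = 0.2497740/77.5 = 0.00322.

0.00322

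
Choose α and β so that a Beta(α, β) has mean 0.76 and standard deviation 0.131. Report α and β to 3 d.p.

First σ² = 0.017161. Setting α = μn, β = (1−μ)n with n = α+β,
μ(1−μ)/(n+1) = 0.017161 ⇒ n+1 = 0.1824/0.017161 = 10.6288 ⇒ n = 9.6288.
Hence α = 0.76×9.6288 = 7.318, β = 0.24×9.6288 = 2.311.

α = 7.318, β = 2.311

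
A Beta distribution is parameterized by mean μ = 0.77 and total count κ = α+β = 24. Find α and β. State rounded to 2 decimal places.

α = μκ = 0.77×24 = 18.48 and β = (1−μ)κ = 0.23×24 = 5.52.

α = 18.48, β = 5.52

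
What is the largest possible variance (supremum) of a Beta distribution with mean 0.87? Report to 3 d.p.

0.113

Var = μ(1−μ)/(α+β+1), which approaches μ(1−μ) as α+β → 0.
So the supremum is μ(1−μ) = 0.87×0.13 = 0.113.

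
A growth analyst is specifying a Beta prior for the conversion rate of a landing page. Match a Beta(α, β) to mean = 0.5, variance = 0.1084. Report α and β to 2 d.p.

α = 0.65, β = 0.65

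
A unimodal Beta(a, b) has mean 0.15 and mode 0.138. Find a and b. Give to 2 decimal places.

Let s = a+b. Mean gives a = μs = 0.15s; mode gives (a−1)/(s−2) = 0.138.
Substituting: 0.15s − 1 = 0.138(s−2) = 0.138s − 0.276, so 0.012s = 0.724 and s = 60.3333.
Then a = 0.15×60.3333 = 9.05 and b = s−a = 51.28.

a = 9.05, b = 51.28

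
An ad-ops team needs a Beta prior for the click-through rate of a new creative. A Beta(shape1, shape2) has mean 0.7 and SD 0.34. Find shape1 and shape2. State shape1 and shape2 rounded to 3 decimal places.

shape1 = 0.572, shape2 = 0.245

Variance = 0.34² = 0.1156. The moment-matching identity shape1+shape2 = μ(1−μ)/Var − 1 gives
shape1+shape2 = 0.21/0.1156 − 1 = 0.8166, so shape1 = μ·0.8166 = 0.572 and shape2 = (1−μ)·0.8166 = 0.245.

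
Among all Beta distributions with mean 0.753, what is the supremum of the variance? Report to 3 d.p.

0.186

Var = μ(1−μ)/(α+β+1), which approaches μ(1−μ) as α+β → 0.
So the supremum is μ(1−μ) = 0.753×0.247 = 0.186.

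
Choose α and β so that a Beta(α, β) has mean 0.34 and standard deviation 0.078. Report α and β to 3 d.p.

α = 12.200, β = 23.683

Variance = 0.078² = 0.006084. The moment-matching identity α+β = μ(1−μ)/Var − 1 gives
α+β = 0.2244/0.006084 − 1 = 35.8836, so α = μ·35.8836 = 12.200 and β = (1−μ)·35.8836 = 23.683.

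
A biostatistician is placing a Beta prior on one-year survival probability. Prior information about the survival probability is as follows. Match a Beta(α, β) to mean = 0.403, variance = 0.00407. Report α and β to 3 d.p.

α = 23.420, β = 34.694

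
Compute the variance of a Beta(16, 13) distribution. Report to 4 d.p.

0.0082

μ = 16/29 = 0.551724; Var = μ(1−μ)/(α+β+1) = 0.2473246/30 = 0.0082.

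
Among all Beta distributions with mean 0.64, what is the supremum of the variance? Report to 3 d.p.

Var = μ(1−μ)/(α+β+1), which approaches μ(1−μ) as α+β → 0.
So the supremum is μ(1−μ) = 0.64×0.36 = 0.230.

0.230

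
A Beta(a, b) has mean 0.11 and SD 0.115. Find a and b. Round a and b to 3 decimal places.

a = 0.704, b = 5.698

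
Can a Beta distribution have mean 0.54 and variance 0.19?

The Beta variance bound is σ² < μ(1−μ).
Here μ(1−μ) = 0.54×0.46 = 0.2484, and 0.19 < 0.2484.

Yes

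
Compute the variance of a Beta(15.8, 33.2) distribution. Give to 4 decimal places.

0.0044

μ = 15.8/49.0 = 0.322449; Var = μ(1−μ)/(α+β+1) = 0.2184756/50.0 = 0.0044.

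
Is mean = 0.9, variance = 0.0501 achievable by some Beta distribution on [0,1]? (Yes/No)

A Beta with mean μ has variance μ(1−μ)/(α+β+1) < μ(1−μ).
Here μ(1−μ) = 0.9×0.1 = 0.09, and 0.0501 < 0.09.

Yes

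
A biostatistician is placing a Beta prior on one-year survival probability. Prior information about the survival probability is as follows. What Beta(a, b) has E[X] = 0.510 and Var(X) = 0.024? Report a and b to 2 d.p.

a = 4.80, b = 4.61

By moment matching, a+b = μ(1−μ)/σ² − 1 = (0.510·0.490)/0.024 − 1 = 10.4125 − 1 = 9.4125.
Since a/(a+b) = μ, a = 0.510·9.4125 = 4.80 and b = 0.490·9.4125 = 4.61.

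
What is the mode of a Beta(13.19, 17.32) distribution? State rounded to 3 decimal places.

0.428

With α,β > 1, mode = (α−1)/(α+β−2) = 12.19/28.51 = 0.428.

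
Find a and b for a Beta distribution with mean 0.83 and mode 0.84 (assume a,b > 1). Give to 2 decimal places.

With s = a+b: μ = a/s and mode = (a−1)/(s−2). Eliminating a = μs,
μs − 1 = m(s−2) ⇒ s(μ−m) = 1−2m ⇒ s = -0.68/-0.01 = 68.0000.
So a = μs = 56.44, b = (1−μ)s = 11.56.

a = 56.44, b = 11.56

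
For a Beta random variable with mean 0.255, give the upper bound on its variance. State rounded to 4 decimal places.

Var = μ(1−μ)/(α+β+1), which approaches μ(1−μ) as α+β → 0.
So the supremum is μ(1−μ) = 0.255×0.745 = 0.1900.

0.1900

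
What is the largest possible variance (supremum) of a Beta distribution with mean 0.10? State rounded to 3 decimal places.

0.090

For fixed mean μ the Beta variance is μ(1−μ)/(α+β+1), increasing as α+β decreases.
Its least upper bound (not attained) is μ(1−μ) = 0.10·0.90 = 0.090.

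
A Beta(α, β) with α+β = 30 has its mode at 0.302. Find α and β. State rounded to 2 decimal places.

α = 9.46, β = 20.54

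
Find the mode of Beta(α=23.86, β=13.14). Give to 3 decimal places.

The density x^(α−1)(1−x)^(β−1) is maximised at (α−1)/(α+β−2) = 22.86/35.00 = 0.653.

0.653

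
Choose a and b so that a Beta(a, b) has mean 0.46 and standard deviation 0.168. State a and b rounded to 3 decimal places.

First σ² = 0.028224. Setting a = μn, b = (1−μ)n with n = a+b,
μ(1−μ)/(n+1) = 0.028224 ⇒ n+1 = 0.2484/0.028224 = 8.8010 ⇒ n = 7.8010.
Hence a = 0.46×7.8010 = 3.588, b = 0.54×7.8010 = 4.213.

a = 3.588, b = 4.213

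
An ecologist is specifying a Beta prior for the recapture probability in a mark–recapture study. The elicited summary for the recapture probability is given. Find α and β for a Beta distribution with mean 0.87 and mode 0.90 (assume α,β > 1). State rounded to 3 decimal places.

With s = α+β: μ = α/s and mode = (α−1)/(s−2). Eliminating α = μs,
μs − 1 = m(s−2) ⇒ s(μ−m) = 1−2m ⇒ s = -0.80/-0.03 = 26.6667.
So α = μs = 23.200, β = (1−μ)s = 3.467.

α = 23.200, β = 3.467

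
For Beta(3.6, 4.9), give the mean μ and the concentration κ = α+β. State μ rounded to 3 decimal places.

μ = 0.424, κ = 8.5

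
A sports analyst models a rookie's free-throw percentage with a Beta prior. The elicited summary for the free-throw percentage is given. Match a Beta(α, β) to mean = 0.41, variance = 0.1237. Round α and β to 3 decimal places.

α = 0.392, β = 0.564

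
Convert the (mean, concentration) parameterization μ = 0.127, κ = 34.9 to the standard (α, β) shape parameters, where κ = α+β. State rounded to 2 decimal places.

α = 4.43, β = 30.47

Split κ in proportion μ : (1−μ): α = 0.127·34.9 = 4.43, β = 34.9 − 4.43 = 30.47.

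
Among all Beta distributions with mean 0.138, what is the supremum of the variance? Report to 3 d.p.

0.119

Var = μ(1−μ)/(α+β+1), which approaches μ(1−μ) as α+β → 0.
So the supremum is μ(1−μ) = 0.138×0.862 = 0.119.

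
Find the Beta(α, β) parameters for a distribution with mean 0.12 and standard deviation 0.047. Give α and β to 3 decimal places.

α = 5.617, β = 41.188

σ² = 0.047² = 0.002209.
With s = α+β, Var = μ(1−μ)/(s+1), so s+1 = (0.12×0.88)/0.002209 = 47.8044 and s = 46.8044.
α = μs = 5.617, β = (1−μ)s = 41.188.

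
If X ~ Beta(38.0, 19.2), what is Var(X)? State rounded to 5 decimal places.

0.00383

μ = 38.0/57.2 = 0.664336; Var = μ(1−μ)/(α+β+1) = 0.2229938/58.2 = 0.00383.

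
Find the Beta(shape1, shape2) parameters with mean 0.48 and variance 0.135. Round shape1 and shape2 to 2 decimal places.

Write ν = shape1+shape2; then shape1 = μν and Var = μ(1−μ)/(ν+1).
ν = μ(1−μ)/Var − 1 = 0.2496/0.135 − 1 = 0.8489.
shape1 = 0.48·0.8489 = 0.41, shape2 = 0.52·0.8489 = 0.44.

shape1 = 0.41, shape2 = 0.44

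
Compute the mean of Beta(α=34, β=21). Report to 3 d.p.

The Beta mean is α/(α+β) = 34/(34+21) = 0.618.

0.618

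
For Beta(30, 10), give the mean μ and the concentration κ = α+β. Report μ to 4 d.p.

μ = 0.7500, κ = 40

κ = α+β = 30+10 = 40; μ = α/κ = 30/40 = 0.7500.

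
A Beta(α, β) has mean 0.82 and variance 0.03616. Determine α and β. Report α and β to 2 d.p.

Write ν = α+β; then α = μν and Var = μ(1−μ)/(ν+1).
ν = μ(1−μ)/Var − 1 = 0.1476/0.03616 − 1 = 3.0819.
α = 0.82·3.0819 = 2.53, β = 0.18·3.0819 = 0.55.

α = 2.53, β = 0.55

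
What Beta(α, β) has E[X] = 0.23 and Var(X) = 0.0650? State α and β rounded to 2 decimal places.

α = 0.40, β = 1.33

Let s = α+β. The Beta variance is μ(1−μ)/(s+1).
So s+1 = μ(1−μ)/σ² = (0.23×0.77)/0.0650 = 0.1771/0.0650 = 2.7246, giving s = 1.7246.
Then α = μs = 0.23×1.7246 = 0.40 and β = (1−μ)s = 0.77×1.7246 = 1.33.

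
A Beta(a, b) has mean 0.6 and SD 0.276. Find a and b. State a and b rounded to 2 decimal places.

a = 1.29, b = 0.86

σ² = 0.276² = 0.076176.
With s = a+b, Var = μ(1−μ)/(s+1), so s+1 = (0.6×0.4)/0.076176 = 3.1506 and s = 2.1506.
a = μs = 1.29, b = (1−μ)s = 0.86.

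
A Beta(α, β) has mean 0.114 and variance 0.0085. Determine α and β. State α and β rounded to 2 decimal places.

α = 1.24, β = 9.64

By moment matching, α+β = μ(1−μ)/σ² − 1 = (0.114·0.886)/0.0085 − 1 = 11.8828 − 1 = 10.8828.
Since α/(α+β) = μ, α = 0.114·10.8828 = 1.24 and β = 0.886·10.8828 = 9.64.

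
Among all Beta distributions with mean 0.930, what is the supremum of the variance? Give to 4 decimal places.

Var = μ(1−μ)/(α+β+1), which approaches μ(1−μ) as α+β → 0.
So the supremum is μ(1−μ) = 0.930×0.070 = 0.0651.

0.0651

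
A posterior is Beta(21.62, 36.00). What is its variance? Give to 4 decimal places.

0.0040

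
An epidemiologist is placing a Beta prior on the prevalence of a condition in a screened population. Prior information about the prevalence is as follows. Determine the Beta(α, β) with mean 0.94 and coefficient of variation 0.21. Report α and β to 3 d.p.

Var = (CV·μ)² = (0.21×0.94)² = 0.038967.
α+β = μ(1−μ)/Var − 1 = 0.0564/0.038967 − 1 = 0.4474.
Thus α = 0.94·0.4474 = 0.421 and β = 0.06·0.4474 = 0.027.

α = 0.421, β = 0.027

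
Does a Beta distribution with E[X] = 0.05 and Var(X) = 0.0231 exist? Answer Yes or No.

A Beta with mean μ has variance μ(1−μ)/(α+β+1) < μ(1−μ).
Here μ(1−μ) = 0.05×0.95 = 0.0475, and 0.0231 < 0.0475.

Yes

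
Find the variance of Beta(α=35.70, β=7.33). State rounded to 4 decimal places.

α+β = 43.03 and αβ = 261.6810, so Var = αβ/[(α+β)²(α+β+1)] = 261.6810/81525.107027 = 0.0032.

0.0032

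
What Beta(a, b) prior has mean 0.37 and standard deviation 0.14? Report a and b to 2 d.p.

σ² = 0.14² = 0.0196.
With s = a+b, Var = μ(1−μ)/(s+1), so s+1 = (0.37×0.63)/0.0196 = 11.8929 and s = 10.8929.
a = μs = 4.03, b = (1−μ)s = 6.86.

a = 4.03, b = 6.86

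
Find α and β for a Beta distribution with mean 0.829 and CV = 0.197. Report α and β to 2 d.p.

α = 3.58, β = 0.74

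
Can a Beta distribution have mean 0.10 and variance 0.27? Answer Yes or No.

For any Beta, Var(X) < E[X]·(1−E[X]).
Here μ(1−μ) = 0.10×0.90 = 0.0900, and 0.27 ≥ 0.0900.

No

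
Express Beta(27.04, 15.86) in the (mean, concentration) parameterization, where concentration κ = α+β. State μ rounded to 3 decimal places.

κ = α+β = 27.04+15.86 = 42.90; μ = α/κ = 27.04/42.90 = 0.630.

μ = 0.630, κ = 42.90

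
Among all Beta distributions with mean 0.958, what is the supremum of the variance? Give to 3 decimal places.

For fixed mean μ the Beta variance is μ(1−μ)/(α+β+1), increasing as α+β decreases.
Its least upper bound (not attained) is μ(1−μ) = 0.958·0.042 = 0.040.

0.040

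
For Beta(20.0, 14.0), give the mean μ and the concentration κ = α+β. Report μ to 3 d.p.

μ = 0.588, κ = 34.0

κ = α+β = 20.0+14.0 = 34.0; μ = α/κ = 20.0/34.0 = 0.588.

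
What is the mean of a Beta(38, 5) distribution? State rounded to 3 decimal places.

0.884

E[X] = α/(α+β) = 38/43 = 0.884.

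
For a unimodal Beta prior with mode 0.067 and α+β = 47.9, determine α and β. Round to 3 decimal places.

α = 4.075, β = 43.825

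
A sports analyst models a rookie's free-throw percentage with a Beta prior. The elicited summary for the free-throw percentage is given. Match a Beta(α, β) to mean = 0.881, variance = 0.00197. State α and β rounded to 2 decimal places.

α = 46.00, β = 6.21

By moment matching, α+β = μ(1−μ)/σ² − 1 = (0.881·0.119)/0.00197 − 1 = 53.2178 − 1 = 52.2178.
Since α/(α+β) = μ, α = 0.881·52.2178 = 46.00 and β = 0.119·52.2178 = 6.21.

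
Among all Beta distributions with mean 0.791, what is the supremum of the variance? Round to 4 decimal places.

Var = μ(1−μ)/(α+β+1), which approaches μ(1−μ) as α+β → 0.
So the supremum is μ(1−μ) = 0.791×0.209 = 0.1653.

0.1653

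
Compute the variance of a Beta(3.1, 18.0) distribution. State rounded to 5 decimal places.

μ = 3.1/21.1 = 0.146919; Var = μ(1−μ)/(α+β+1) = 0.1253341/22.1 = 0.00567.

0.00567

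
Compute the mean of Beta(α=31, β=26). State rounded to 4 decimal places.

E[X] = α/(α+β) = 31/57 = 0.5439.

0.5439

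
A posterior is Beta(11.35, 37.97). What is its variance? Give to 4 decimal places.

0.0035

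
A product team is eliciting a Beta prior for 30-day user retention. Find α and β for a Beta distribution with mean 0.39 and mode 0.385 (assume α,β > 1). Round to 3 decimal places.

Let s = α+β. Mean gives α = μs = 0.39s; mode gives (α−1)/(s−2) = 0.385.
Substituting: 0.39s − 1 = 0.385(s−2) = 0.385s − 0.770, so 0.005s = 0.230 and s = 46.0000.
Then α = 0.39×46.0000 = 17.940 and β = s−α = 28.060.

α = 17.940, β = 28.060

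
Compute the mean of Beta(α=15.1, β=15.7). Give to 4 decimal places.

The Beta mean is α/(α+β) = 15.1/(15.1+15.7) = 0.4903.

0.4903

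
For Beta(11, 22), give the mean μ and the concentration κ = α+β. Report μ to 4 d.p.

μ = 0.3333, κ = 33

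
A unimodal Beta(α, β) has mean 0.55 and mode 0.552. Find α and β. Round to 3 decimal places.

With s = α+β: μ = α/s and mode = (α−1)/(s−2). Eliminating α = μs,
μs − 1 = m(s−2) ⇒ s(μ−m) = 1−2m ⇒ s = -0.104/-0.002 = 52.0000.
So α = μs = 28.600, β = (1−μ)s = 23.400.

α = 28.600, β = 23.400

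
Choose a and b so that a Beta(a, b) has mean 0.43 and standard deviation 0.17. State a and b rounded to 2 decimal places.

a = 3.22, b = 4.26

First σ² = 0.0289. Setting a = μn, b = (1−μ)n with n = a+b,
μ(1−μ)/(n+1) = 0.0289 ⇒ n+1 = 0.2451/0.0289 = 8.4810 ⇒ n = 7.4810.
Hence a = 0.43×7.4810 = 3.22, b = 0.57×7.4810 = 4.26.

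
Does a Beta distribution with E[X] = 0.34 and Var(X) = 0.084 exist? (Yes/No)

Yes

The Beta variance bound is σ² < μ(1−μ).
Here μ(1−μ) = 0.34×0.66 = 0.2244, and 0.084 < 0.2244.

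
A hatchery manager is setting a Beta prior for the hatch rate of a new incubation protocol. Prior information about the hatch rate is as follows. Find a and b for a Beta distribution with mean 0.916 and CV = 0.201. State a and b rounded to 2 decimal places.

σ = CV·μ = 0.201×0.916 = 0.18412, so σ² = 0.033899.
s+1 = μ(1−μ)/σ² = 0.076944/0.033899 = 2.2698, so s = a+b = 1.2698.
a = μs = 1.16, b = (1−μ)s = 0.11.

a = 1.16, b = 0.11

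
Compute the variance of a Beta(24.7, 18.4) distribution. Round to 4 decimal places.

0.0055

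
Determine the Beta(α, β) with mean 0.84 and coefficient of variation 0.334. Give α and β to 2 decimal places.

α = 0.59, β = 0.11

σ = CV·μ = 0.334×0.84 = 0.28056, so σ² = 0.078714.
s+1 = μ(1−μ)/σ² = 0.1344/0.078714 = 1.7074, so s = α+β = 0.7074.
α = μs = 0.59, β = (1−μ)s = 0.11.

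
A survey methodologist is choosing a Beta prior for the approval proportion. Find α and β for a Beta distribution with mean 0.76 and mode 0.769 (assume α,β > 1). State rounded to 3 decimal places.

α = 45.431, β = 14.347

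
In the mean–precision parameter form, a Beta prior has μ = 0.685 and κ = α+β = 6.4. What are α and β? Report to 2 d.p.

α = 4.38, β = 2.02

Split κ in proportion μ : (1−μ): α = 0.685·6.4 = 4.38, β = 6.4 − 4.38 = 2.02.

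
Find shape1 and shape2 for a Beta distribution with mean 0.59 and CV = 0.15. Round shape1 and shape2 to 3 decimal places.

shape1 = 17.632, shape2 = 12.253

Var = (CV·μ)² = (0.15×0.59)² = 0.007832.
shape1+shape2 = μ(1−μ)/Var − 1 = 0.2419/0.007832 − 1 = 29.8851.
Thus shape1 = 0.59·29.8851 = 17.632 and shape2 = 0.41·29.8851 = 12.253.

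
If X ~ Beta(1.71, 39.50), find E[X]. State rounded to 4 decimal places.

0.0415

The Beta mean is α/(α+β) = 1.71/(1.71+39.50) = 0.0415.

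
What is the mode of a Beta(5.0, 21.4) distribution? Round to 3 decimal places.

With α,β > 1, mode = (α−1)/(α+β−2) = 4.0/24.4 = 0.164.

0.164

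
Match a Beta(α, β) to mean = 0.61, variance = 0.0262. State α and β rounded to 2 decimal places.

α = 4.93, β = 3.15

Write ν = α+β; then α = μν and Var = μ(1−μ)/(ν+1).
ν = μ(1−μ)/Var − 1 = 0.2379/0.0262 − 1 = 8.0802.
α = 0.61·8.0802 = 4.93, β = 0.39·8.0802 = 3.15.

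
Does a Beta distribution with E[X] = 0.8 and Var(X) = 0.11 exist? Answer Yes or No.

Yes

For any Beta, Var(X) < E[X]·(1−E[X]).
Here μ(1−μ) = 0.8×0.2 = 0.16, and 0.11 < 0.16.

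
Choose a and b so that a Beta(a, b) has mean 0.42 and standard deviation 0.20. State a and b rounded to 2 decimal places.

a = 2.14, b = 2.95

First σ² = 0.0400. Setting a = μn, b = (1−μ)n with n = a+b,
μ(1−μ)/(n+1) = 0.0400 ⇒ n+1 = 0.2436/0.0400 = 6.0900 ⇒ n = 5.0900.
Hence a = 0.42×5.0900 = 2.14, b = 0.58×5.0900 = 2.95.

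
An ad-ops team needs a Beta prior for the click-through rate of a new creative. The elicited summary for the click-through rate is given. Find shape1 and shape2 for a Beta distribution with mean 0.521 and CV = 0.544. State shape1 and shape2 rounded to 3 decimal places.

Var = (CV·μ)² = (0.544×0.521)² = 0.080329.
shape1+shape2 = μ(1−μ)/Var − 1 = 0.249559/0.080329 − 1 = 2.1067.
Thus shape1 = 0.521·2.1067 = 1.098 and shape2 = 0.479·2.1067 = 1.009.

shape1 = 1.098, shape2 = 1.009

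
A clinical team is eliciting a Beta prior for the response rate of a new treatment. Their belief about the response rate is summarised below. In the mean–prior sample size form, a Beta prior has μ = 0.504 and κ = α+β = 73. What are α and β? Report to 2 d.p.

α = 36.79, β = 36.21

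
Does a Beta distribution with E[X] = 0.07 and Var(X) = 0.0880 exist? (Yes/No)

No

The Beta variance bound is σ² < μ(1−μ).
Here μ(1−μ) = 0.07×0.93 = 0.0651, and 0.0880 ≥ 0.0651.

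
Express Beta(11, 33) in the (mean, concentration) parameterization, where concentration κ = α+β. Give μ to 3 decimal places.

μ = 0.250, κ = 44

κ = α+β = 11+33 = 44; μ = α/κ = 11/44 = 0.250.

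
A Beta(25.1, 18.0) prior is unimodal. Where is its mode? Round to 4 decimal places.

With α,β > 1, mode = (α−1)/(α+β−2) = 24.1/41.1 = 0.5864.

0.5864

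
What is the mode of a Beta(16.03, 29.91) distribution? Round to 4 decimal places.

0.3421

With α,β > 1, mode = (α−1)/(α+β−2) = 15.03/43.94 = 0.3421.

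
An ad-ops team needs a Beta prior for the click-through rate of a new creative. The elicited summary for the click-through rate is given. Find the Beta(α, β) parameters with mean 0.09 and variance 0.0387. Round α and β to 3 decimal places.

Let s = α+β. The Beta variance is μ(1−μ)/(s+1).
So s+1 = μ(1−μ)/σ² = (0.09×0.91)/0.0387 = 0.0819/0.0387 = 2.1163, giving s = 1.1163.
Then α = μs = 0.09×1.1163 = 0.100 and β = (1−μ)s = 0.91×1.1163 = 1.016.

α = 0.100, β = 1.016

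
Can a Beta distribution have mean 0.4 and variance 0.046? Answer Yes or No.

The Beta variance bound is σ² < μ(1−μ).
Here μ(1−μ) = 0.4×0.6 = 0.24, and 0.046 < 0.24.

Yes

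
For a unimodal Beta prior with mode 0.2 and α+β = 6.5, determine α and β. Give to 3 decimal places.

α = 1.900, β = 4.600

For α,β>1 the mode is (α−1)/(α+β−2), so α = mode·(κ−2)+1 = 0.2×4.5+1 = 1.900.
And β = (1−mode)·(κ−2)+1 = 0.8×4.5+1 = 4.600.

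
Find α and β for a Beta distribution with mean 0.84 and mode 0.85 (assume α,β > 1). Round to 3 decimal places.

α = 58.800, β = 11.200

Let s = α+β. Mean gives α = μs = 0.84s; mode gives (α−1)/(s−2) = 0.85.
Substituting: 0.84s − 1 = 0.85(s−2) = 0.85s − 1.70, so -0.01s = -0.70 and s = 70.0000.
Then α = 0.84×70.0000 = 58.800 and β = s−α = 11.200.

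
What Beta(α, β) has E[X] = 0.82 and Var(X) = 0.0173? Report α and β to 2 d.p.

α = 6.18, β = 1.36

By moment matching, α+β = μ(1−μ)/σ² − 1 = (0.82·0.18)/0.0173 − 1 = 8.5318 − 1 = 7.5318.
Since α/(α+β) = μ, α = 0.82·7.5318 = 6.18 and β = 0.18·7.5318 = 1.36.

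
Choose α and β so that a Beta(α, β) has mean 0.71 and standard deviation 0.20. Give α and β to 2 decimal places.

First σ² = 0.0400. Setting α = μn, β = (1−μ)n with n = α+β,
μ(1−μ)/(n+1) = 0.0400 ⇒ n+1 = 0.2059/0.0400 = 5.1475 ⇒ n = 4.1475.
Hence α = 0.71×4.1475 = 2.94, β = 0.29×4.1475 = 1.20.

α = 2.94, β = 1.20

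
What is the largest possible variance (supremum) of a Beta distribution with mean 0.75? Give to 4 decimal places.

0.1875

Var = μ(1−μ)/(α+β+1), which approaches μ(1−μ) as α+β → 0.
So the supremum is μ(1−μ) = 0.75×0.25 = 0.1875.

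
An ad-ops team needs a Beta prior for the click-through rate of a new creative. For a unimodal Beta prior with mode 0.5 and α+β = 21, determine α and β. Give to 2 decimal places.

α = 10.50, β = 10.50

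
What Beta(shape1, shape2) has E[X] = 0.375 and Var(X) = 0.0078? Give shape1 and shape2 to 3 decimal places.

shape1 = 10.893, shape2 = 18.155

By moment matching, shape1+shape2 = μ(1−μ)/σ² − 1 = (0.375·0.625)/0.0078 − 1 = 30.0481 − 1 = 29.0481.
Since shape1/(shape1+shape2) = μ, shape1 = 0.375·29.0481 = 10.893 and shape2 = 0.625·29.0481 = 18.155.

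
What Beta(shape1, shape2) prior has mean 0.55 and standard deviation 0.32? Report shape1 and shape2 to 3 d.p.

shape1 = 0.779, shape2 = 0.638

Variance = 0.32² = 0.1024. The moment-matching identity shape1+shape2 = μ(1−μ)/Var − 1 gives
shape1+shape2 = 0.2475/0.1024 − 1 = 1.4170, so shape1 = μ·1.4170 = 0.779 and shape2 = (1−μ)·1.4170 = 0.638.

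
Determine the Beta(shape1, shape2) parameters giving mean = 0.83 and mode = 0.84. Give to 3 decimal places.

With s = shape1+shape2: μ = shape1/s and mode = (shape1−1)/(s−2). Eliminating shape1 = μs,
μs − 1 = m(s−2) ⇒ s(μ−m) = 1−2m ⇒ s = -0.68/-0.01 = 68.0000.
So shape1 = μs = 56.440, shape2 = (1−μ)s = 11.560.

shape1 = 56.440, shape2 = 11.560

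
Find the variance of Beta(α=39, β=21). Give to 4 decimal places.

0.0037

μ = 39/60 = 0.650000; Var = μ(1−μ)/(α+β+1) = 0.2275000/61 = 0.0037.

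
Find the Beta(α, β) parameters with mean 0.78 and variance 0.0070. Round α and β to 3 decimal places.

By moment matching, α+β = μ(1−μ)/σ² − 1 = (0.78·0.22)/0.0070 − 1 = 24.5143 − 1 = 23.5143.
Since α/(α+β) = μ, α = 0.78·23.5143 = 18.341 and β = 0.22·23.5143 = 5.173.

α = 18.341, β = 5.173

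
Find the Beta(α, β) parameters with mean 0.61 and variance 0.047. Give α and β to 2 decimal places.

Write ν = α+β; then α = μν and Var = μ(1−μ)/(ν+1).
ν = μ(1−μ)/Var − 1 = 0.2379/0.047 − 1 = 4.0617.
α = 0.61·4.0617 = 2.48, β = 0.39·4.0617 = 1.58.

α = 2.48, β = 1.58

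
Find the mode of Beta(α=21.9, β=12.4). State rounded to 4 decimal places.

0.6471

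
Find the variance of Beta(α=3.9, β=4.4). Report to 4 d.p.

α+β = 8.3 and αβ = 17.16, so Var = αβ/[(α+β)²(α+β+1)] = 17.16/640.677 = 0.0268.

0.0268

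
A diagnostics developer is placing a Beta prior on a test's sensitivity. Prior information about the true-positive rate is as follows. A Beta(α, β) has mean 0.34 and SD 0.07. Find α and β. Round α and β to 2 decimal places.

Variance = 0.07² = 0.0049. The moment-matching identity α+β = μ(1−μ)/Var − 1 gives
α+β = 0.2244/0.0049 − 1 = 44.7959, so α = μ·44.7959 = 15.23 and β = (1−μ)·44.7959 = 29.57.

α = 15.23, β = 29.57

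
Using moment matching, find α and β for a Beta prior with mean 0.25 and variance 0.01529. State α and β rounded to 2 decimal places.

α = 2.82, β = 8.45

Write ν = α+β; then α = μν and Var = μ(1−μ)/(ν+1).
ν = μ(1−μ)/Var − 1 = 0.1875/0.01529 − 1 = 11.2629.
α = 0.25·11.2629 = 2.82, β = 0.75·11.2629 = 8.45.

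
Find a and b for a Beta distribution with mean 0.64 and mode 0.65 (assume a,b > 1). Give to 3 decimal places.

a = 19.200, b = 10.800

Let s = a+b. Mean gives a = μs = 0.64s; mode gives (a−1)/(s−2) = 0.65.
Substituting: 0.64s − 1 = 0.65(s−2) = 0.65s − 1.30, so -0.01s = -0.30 and s = 30.0000.
Then a = 0.64×30.0000 = 19.200 and b = s−a = 10.800.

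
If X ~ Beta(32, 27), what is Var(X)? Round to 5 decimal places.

Var = αβ/[(α+β)²(α+β+1)] = (32×27)/(59²×60) = 864/208860 = 0.00414.

0.00414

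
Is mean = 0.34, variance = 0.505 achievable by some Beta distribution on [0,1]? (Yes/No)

No

The Beta variance bound is σ² < μ(1−μ).
Here μ(1−μ) = 0.34×0.66 = 0.2244, and 0.505 ≥ 0.2244.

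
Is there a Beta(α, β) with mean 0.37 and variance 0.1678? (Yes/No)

A Beta with mean μ has variance μ(1−μ)/(α+β+1) < μ(1−μ).
Here μ(1−μ) = 0.37×0.63 = 0.2331, and 0.1678 < 0.2331.

Yes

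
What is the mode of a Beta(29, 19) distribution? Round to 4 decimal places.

The density x^(α−1)(1−x)^(β−1) is maximised at (α−1)/(α+β−2) = 28/46 = 0.6087.

0.6087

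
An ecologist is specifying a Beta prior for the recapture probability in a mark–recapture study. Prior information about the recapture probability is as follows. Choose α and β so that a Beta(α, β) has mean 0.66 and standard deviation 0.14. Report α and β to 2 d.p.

α = 6.90, β = 3.55

Variance = 0.14² = 0.0196. The moment-matching identity α+β = μ(1−μ)/Var − 1 gives
α+β = 0.2244/0.0196 − 1 = 10.4490, so α = μ·10.4490 = 6.90 and β = (1−μ)·10.4490 = 3.55.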